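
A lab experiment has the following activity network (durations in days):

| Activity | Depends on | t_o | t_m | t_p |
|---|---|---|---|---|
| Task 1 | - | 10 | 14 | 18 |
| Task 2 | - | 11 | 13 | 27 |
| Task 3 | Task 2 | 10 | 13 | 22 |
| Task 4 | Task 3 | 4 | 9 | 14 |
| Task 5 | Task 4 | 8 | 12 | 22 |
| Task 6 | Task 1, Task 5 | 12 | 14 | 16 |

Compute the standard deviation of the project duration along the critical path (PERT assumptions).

4.45 days

te_Task 1 = (10 + 4·14 + 18)/6 = 84/6 = 14; σ²_Task 1 = ((18−10)/6)² = 1.778
te_Task 2 = (11 + 4·13 + 27)/6 = 90/6 = 15; σ²_Task 2 = ((27−11)/6)² = 7.111
te_Task 3 = (10 + 4·13 + 22)/6 = 84/6 = 14; σ²_Task 3 = ((22−10)/6)² = 4.000
te_Task 4 = (4 + 4·9 + 14)/6 = 54/6 = 9; σ²_Task 4 = ((14−4)/6)² = 2.778
te_Task 5 = (8 + 4·12 + 22)/6 = 78/6 = 13; σ²_Task 5 = ((22−8)/6)² = 5.444
te_Task 6 = (12 + 4·14 + 16)/6 = 84/6 = 14; σ²_Task 6 = ((16−12)/6)² = 0.444

Forward pass:
ES_Task 1 = 0; EF_Task 1 = 14
ES_Task 2 = 0; EF_Task 2 = 15
ES_Task 3 = 15; EF_Task 3 = 15+14 = 29
ES_Task 4 = 29; EF_Task 4 = 29+9 = 38
ES_Task 5 = 38; EF_Task 5 = 38+13 = 51
ES_Task 6 = max(EF_Task 1=14, EF_Task 5=51) = 51; EF_Task 6 = 51+14 = 65
Expected project duration μ = 65 days. Critical path: Task 2 → Task 3 → Task 4 → Task 5 → Task 6.

Variance along critical path = 7.111 + 4.000 + 2.778 + 5.444 + 0.444 = 19.778
σ = √19.778 = 4.447 days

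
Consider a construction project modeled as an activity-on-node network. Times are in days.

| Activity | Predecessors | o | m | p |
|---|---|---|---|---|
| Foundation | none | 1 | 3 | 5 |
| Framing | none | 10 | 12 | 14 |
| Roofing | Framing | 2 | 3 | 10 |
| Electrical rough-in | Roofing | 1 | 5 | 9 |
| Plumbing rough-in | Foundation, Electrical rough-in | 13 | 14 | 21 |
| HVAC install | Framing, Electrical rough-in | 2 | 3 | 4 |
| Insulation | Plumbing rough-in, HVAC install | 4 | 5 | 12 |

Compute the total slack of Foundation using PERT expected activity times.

18 days

te_Foundation = (1 + 4·3 + 5)/6 = 18/6 = 3
te_Framing = (10 + 4·12 + 14)/6 = 72/6 = 12
te_Roofing = (2 + 4·3 + 10)/6 = 24/6 = 4
te_Electrical rough-in = (1 + 4·5 + 9)/6 = 30/6 = 5
te_Plumbing rough-in = (13 + 4·14 + 21)/6 = 90/6 = 15
te_HVAC install = (2 + 4·3 + 4)/6 = 18/6 = 3
te_Insulation = (4 + 4·5 + 12)/6 = 36/6 = 6

Forward pass:
ES_Foundation = 0; EF_Foundation = 3
ES_Framing = 0; EF_Framing = 12
ES_Roofing = 12; EF_Roofing = 12+4 = 16
ES_Electrical rough-in = 16; EF_Electrical rough-in = 16+5 = 21
ES_Plumbing rough-in = max(EF_Foundation=3, EF_Electrical rough-in=21) = 21; EF_Plumbing rough-in = 21+15 = 36
ES_HVAC install = max(EF_Framing=12, EF_Electrical rough-in=21) = 21; EF_HVAC install = 21+3 = 24
ES_Insulation = max(EF_Plumbing rough-in=36, EF_HVAC install=24) = 36; EF_Insulation = 36+6 = 42
Expected project duration μ = 42 days. Critical path: Framing → Roofing → Electrical rough-in → Plumbing rough-in → Insulation.

Backward pass:
LF_Insulation = 42; LS_Insulation = 42−6 = 36
LF_HVAC install = LS_Insulation = 36; LS_HVAC install = 36−3 = 33
LF_Plumbing rough-in = LS_Insulation = 36; LS_Plumbing rough-in = 36−15 = 21
LF_Electrical rough-in = min(LS_Plumbing rough-in=21, LS_HVAC install=33) = 21; LS_Electrical rough-in = 21−5 = 16
LF_Roofing = LS_Electrical rough-in = 16; LS_Roofing = 16−4 = 12
LF_Framing = min(LS_Roofing=12, LS_HVAC install=33) = 12; LS_Framing = 12−12 = 0
LF_Foundation = LS_Plumbing rough-in = 21; LS_Foundation = 21−3 = 18
Slack_Foundation = LS_Foundation − ES_Foundation = 18 − 0 = 18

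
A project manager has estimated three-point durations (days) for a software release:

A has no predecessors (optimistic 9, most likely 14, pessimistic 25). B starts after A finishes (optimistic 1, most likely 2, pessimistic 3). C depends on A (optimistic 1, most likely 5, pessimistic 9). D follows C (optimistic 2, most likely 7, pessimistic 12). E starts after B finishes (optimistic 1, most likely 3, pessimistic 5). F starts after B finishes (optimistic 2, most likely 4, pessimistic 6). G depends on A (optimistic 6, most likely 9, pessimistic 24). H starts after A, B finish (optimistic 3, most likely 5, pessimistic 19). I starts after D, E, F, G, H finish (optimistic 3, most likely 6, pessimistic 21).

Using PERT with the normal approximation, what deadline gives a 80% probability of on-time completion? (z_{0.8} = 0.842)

38.8 days

te_A = (9 + 4·14 + 25)/6 = 90/6 = 15; σ²_A = ((25−9)/6)² = 7.111
te_B = (1 + 4·2 + 3)/6 = 12/6 = 2; σ²_B = ((3−1)/6)² = 0.111
te_C = (1 + 4·5 + 9)/6 = 30/6 = 5; σ²_C = ((9−1)/6)² = 1.778
te_D = (2 + 4·7 + 12)/6 = 42/6 = 7; σ²_D = ((12−2)/6)² = 2.778
te_E = (1 + 4·3 + 5)/6 = 18/6 = 3; σ²_E = ((5−1)/6)² = 0.444
te_F = (2 + 4·4 + 6)/6 = 24/6 = 4; σ²_F = ((6−2)/6)² = 0.444
te_G = (6 + 4·9 + 24)/6 = 66/6 = 11; σ²_G = ((24−6)/6)² = 9.000
te_H = (3 + 4·5 + 19)/6 = 42/6 = 7; σ²_H = ((19−3)/6)² = 7.111
te_I = (3 + 4·6 + 21)/6 = 48/6 = 8; σ²_I = ((21−3)/6)² = 9.000

Forward pass:
ES_A = 0; EF_A = 15
ES_B = 15; EF_B = 15+2 = 17
ES_C = 15; EF_C = 15+5 = 20
ES_D = 20; EF_D = 20+7 = 27
ES_E = 17; EF_E = 17+3 = 20
ES_F = 17; EF_F = 17+4 = 21
ES_G = 15; EF_G = 15+11 = 26
ES_H = max(EF_A=15, EF_B=17) = 17; EF_H = 17+7 = 24
ES_I = max(EF_D=27, EF_E=20, EF_F=21, EF_G=26, EF_H=24) = 27; EF_I = 27+8 = 35
Expected project duration μ = 35 days. Critical path: A → C → D → I.

Variance along critical path = 7.111 + 1.778 + 2.778 + 9.000 = 20.667; σ = 4.546 days.
D = μ + z·σ = 35 + 0.842·4.546 = 38.8 days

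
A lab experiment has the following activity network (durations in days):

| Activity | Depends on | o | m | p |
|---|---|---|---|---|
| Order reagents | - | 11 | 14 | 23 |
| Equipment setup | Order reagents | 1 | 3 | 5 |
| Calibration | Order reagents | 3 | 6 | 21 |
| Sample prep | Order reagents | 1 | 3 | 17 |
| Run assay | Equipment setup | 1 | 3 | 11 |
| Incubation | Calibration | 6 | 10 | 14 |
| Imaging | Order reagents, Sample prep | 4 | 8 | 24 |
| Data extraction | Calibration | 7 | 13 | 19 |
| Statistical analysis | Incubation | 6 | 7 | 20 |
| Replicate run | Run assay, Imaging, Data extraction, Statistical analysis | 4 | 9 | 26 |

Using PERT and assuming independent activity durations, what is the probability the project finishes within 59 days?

0.849

te_Order reagents = (11 + 4·14 + 23)/6 = 90/6 = 15; σ²_Order reagents = ((23−11)/6)² = 4.000
te_Equipment setup = (1 + 4·3 + 5)/6 = 18/6 = 3; σ²_Equipment setup = ((5−1)/6)² = 0.444
te_Calibration = (3 + 4·6 + 21)/6 = 48/6 = 8; σ²_Calibration = ((21−3)/6)² = 9.000
te_Sample prep = (1 + 4·3 + 17)/6 = 30/6 = 5; σ²_Sample prep = ((17−1)/6)² = 7.111
te_Run assay = (1 + 4·3 + 11)/6 = 24/6 = 4; σ²_Run assay = ((11−1)/6)² = 2.778
te_Incubation = (6 + 4·10 + 14)/6 = 60/6 = 10; σ²_Incubation = ((14−6)/6)² = 1.778
te_Imaging = (4 + 4·8 + 24)/6 = 60/6 = 10; σ²_Imaging = ((24−4)/6)² = 11.111
te_Data extraction = (7 + 4·13 + 19)/6 = 78/6 = 13; σ²_Data extraction = ((19−7)/6)² = 4.000
te_Statistical analysis = (6 + 4·7 + 20)/6 = 54/6 = 9; σ²_Statistical analysis = ((20−6)/6)² = 5.444
te_Replicate run = (4 + 4·9 + 26)/6 = 66/6 = 11; σ²_Replicate run = ((26−4)/6)² = 13.444

Forward pass:
ES_Order reagents = 0; EF_Order reagents = 15
ES_Equipment setup = 15; EF_Equipment setup = 15+3 = 18
ES_Calibration = 15; EF_Calibration = 15+8 = 23
ES_Sample prep = 15; EF_Sample prep = 15+5 = 20
ES_Run assay = 18; EF_Run assay = 18+4 = 22
ES_Incubation = 23; EF_Incubation = 23+10 = 33
ES_Imaging = max(EF_Order reagents=15, EF_Sample prep=20) = 20; EF_Imaging = 20+10 = 30
ES_Data extraction = 23; EF_Data extraction = 23+13 = 36
ES_Statistical analysis = 33; EF_Statistical analysis = 33+9 = 42
ES_Replicate run = max(EF_Run assay=22, EF_Imaging=30, EF_Data extraction=36, EF_Statistical analysis=42) = 42; EF_Replicate run = 42+11 = 53
Expected project duration μ = 53 days. Critical path: Order reagents → Calibration → Incubation → Statistical analysis → Replicate run.

Variance along critical path = 4.000 + 9.000 + 1.778 + 5.444 + 13.444 = 33.667; σ = √33.667 = 5.802 days.
Z = (59 − 53) / 5.802 = 1.034
P(T ≤ 59) = Φ(1.034) ≈ 0.849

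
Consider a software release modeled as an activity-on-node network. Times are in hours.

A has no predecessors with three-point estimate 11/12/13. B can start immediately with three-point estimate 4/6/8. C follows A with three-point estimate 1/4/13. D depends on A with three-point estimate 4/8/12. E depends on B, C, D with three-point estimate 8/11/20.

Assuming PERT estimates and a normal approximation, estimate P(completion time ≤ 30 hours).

te_A = (11 + 4·12 + 13)/6 = 72/6 = 12; σ²_A = ((13−11)/6)² = 0.111
te_B = (4 + 4·6 + 8)/6 = 36/6 = 6; σ²_B = ((8−4)/6)² = 0.444
te_C = (1 + 4·4 + 13)/6 = 30/6 = 5; σ²_C = ((13−1)/6)² = 4.000
te_D = (4 + 4·8 + 12)/6 = 48/6 = 8; σ²_D = ((12−4)/6)² = 1.778
te_E = (8 + 4·11 + 20)/6 = 72/6 = 12; σ²_E = ((20−8)/6)² = 4.000

Forward pass:
ES_A = 0; EF_A = 12
ES_B = 0; EF_B = 6
ES_C = 12; EF_C = 12+5 = 17
ES_D = 12; EF_D = 12+8 = 20
ES_E = max(EF_B=6, EF_C=17, EF_D=20) = 20; EF_E = 20+12 = 32
Expected project duration μ = 32 hours. Critical path: A → D → E.

Variance along critical path = 0.111 + 1.778 + 4.000 = 5.889; σ = √5.889 = 2.427 hours.
Z = (30 − 32) / 2.427 = -0.824
P(T ≤ 30) = Φ(-0.824) ≈ 0.205

0.205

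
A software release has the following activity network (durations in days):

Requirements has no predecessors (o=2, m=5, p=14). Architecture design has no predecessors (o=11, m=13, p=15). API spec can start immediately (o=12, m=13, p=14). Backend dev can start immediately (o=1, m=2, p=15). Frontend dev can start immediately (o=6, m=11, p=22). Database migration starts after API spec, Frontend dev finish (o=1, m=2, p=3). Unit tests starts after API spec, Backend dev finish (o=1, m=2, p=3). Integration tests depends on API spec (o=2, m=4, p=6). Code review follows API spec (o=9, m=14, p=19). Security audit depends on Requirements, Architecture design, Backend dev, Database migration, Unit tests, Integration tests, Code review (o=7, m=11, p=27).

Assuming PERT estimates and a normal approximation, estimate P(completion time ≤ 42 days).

0.704

te_Requirements = (2 + 4·5 + 14)/6 = 36/6 = 6; σ²_Requirements = ((14−2)/6)² = 4.000
te_Architecture design = (11 + 4·13 + 15)/6 = 78/6 = 13; σ²_Architecture design = ((15−11)/6)² = 0.444
te_API spec = (12 + 4·13 + 14)/6 = 78/6 = 13; σ²_API spec = ((14−12)/6)² = 0.111
te_Backend dev = (1 + 4·2 + 15)/6 = 24/6 = 4; σ²_Backend dev = ((15−1)/6)² = 5.444
te_Frontend dev = (6 + 4·11 + 22)/6 = 72/6 = 12; σ²_Frontend dev = ((22−6)/6)² = 7.111
te_Database migration = (1 + 4·2 + 3)/6 = 12/6 = 2; σ²_Database migration = ((3−1)/6)² = 0.111
te_Unit tests = (1 + 4·2 + 3)/6 = 12/6 = 2; σ²_Unit tests = ((3−1)/6)² = 0.111
te_Integration tests = (2 + 4·4 + 6)/6 = 24/6 = 4; σ²_Integration tests = ((6−2)/6)² = 0.444
te_Code review = (9 + 4·14 + 19)/6 = 84/6 = 14; σ²_Code review = ((19−9)/6)² = 2.778
te_Security audit = (7 + 4·11 + 27)/6 = 78/6 = 13; σ²_Security audit = ((27−7)/6)² = 11.111

Forward pass:
ES_Requirements = 0; EF_Requirements = 6
ES_Architecture design = 0; EF_Architecture design = 13
ES_API spec = 0; EF_API spec = 13
ES_Backend dev = 0; EF_Backend dev = 4
ES_Frontend dev = 0; EF_Frontend dev = 12
ES_Database migration = max(EF_API spec=13, EF_Frontend dev=12) = 13; EF_Database migration = 13+2 = 15
ES_Unit tests = max(EF_API spec=13, EF_Backend dev=4) = 13; EF_Unit tests = 13+2 = 15
ES_Integration tests = 13; EF_Integration tests = 13+4 = 17
ES_Code review = 13; EF_Code review = 13+14 = 27
ES_Security audit = max(EF_Requirements=6, EF_Architecture design=13, EF_Backend dev=4, EF_Database migration=15, EF_Unit tests=15, EF_Integration tests=17, EF_Code review=27) = 27; EF_Security audit = 27+13 = 40
Expected project duration μ = 40 days. Critical path: API spec → Code review → Security audit.

Variance along critical path = 0.111 + 2.778 + 11.111 = 14.000; σ = √14.000 = 3.742 days.
Z = (42 − 40) / 3.742 = 0.535
P(T ≤ 42) = Φ(0.535) ≈ 0.704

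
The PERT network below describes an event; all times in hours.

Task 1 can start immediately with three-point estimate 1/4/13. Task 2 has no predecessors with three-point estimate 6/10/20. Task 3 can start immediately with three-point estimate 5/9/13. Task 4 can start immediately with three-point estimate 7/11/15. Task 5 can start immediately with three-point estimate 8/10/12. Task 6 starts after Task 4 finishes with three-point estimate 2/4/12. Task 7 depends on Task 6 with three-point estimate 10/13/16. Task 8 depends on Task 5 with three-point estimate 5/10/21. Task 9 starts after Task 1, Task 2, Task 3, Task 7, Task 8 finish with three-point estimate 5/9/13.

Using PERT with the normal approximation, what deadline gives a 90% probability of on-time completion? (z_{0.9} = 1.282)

41.5 hours

te_Task 1 = (1 + 4·4 + 13)/6 = 30/6 = 5; σ²_Task 1 = ((13−1)/6)² = 4.000
te_Task 2 = (6 + 4·10 + 20)/6 = 66/6 = 11; σ²_Task 2 = ((20−6)/6)² = 5.444
te_Task 3 = (5 + 4·9 + 13)/6 = 54/6 = 9; σ²_Task 3 = ((13−5)/6)² = 1.778
te_Task 4 = (7 + 4·11 + 15)/6 = 66/6 = 11; σ²_Task 4 = ((15−7)/6)² = 1.778
te_Task 5 = (8 + 4·10 + 12)/6 = 60/6 = 10; σ²_Task 5 = ((12−8)/6)² = 0.444
te_Task 6 = (2 + 4·4 + 12)/6 = 30/6 = 5; σ²_Task 6 = ((12−2)/6)² = 2.778
te_Task 7 = (10 + 4·13 + 16)/6 = 78/6 = 13; σ²_Task 7 = ((16−10)/6)² = 1.000
te_Task 8 = (5 + 4·10 + 21)/6 = 66/6 = 11; σ²_Task 8 = ((21−5)/6)² = 7.111
te_Task 9 = (5 + 4·9 + 13)/6 = 54/6 = 9; σ²_Task 9 = ((13−5)/6)² = 1.778

Forward pass:
ES_Task 1 = 0; EF_Task 1 = 5
ES_Task 2 = 0; EF_Task 2 = 11
ES_Task 3 = 0; EF_Task 3 = 9
ES_Task 4 = 0; EF_Task 4 = 11
ES_Task 5 = 0; EF_Task 5 = 10
ES_Task 6 = 11; EF_Task 6 = 11+5 = 16
ES_Task 7 = 16; EF_Task 7 = 16+13 = 29
ES_Task 8 = 10; EF_Task 8 = 10+11 = 21
ES_Task 9 = max(EF_Task 1=5, EF_Task 2=11, EF_Task 3=9, EF_Task 7=29, EF_Task 8=21) = 29; EF_Task 9 = 29+9 = 38
Expected project duration μ = 38 hours. Critical path: Task 4 → Task 6 → Task 7 → Task 9.

Variance along critical path = 1.778 + 2.778 + 1.000 + 1.778 = 7.333; σ = 2.708 hours.
D = μ + z·σ = 38 + 1.282·2.708 = 41.5 hours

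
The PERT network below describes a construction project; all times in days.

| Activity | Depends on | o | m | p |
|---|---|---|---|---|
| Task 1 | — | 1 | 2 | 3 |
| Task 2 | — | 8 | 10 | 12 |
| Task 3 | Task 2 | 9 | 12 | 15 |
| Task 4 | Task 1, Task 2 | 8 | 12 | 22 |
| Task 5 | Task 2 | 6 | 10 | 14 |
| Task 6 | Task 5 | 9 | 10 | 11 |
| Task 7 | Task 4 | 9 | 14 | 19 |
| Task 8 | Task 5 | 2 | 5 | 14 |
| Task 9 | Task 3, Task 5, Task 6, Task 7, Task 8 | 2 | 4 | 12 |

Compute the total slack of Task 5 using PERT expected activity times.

7 days

te_Task 1 = (1 + 4·2 + 3)/6 = 12/6 = 2
te_Task 2 = (8 + 4·10 + 12)/6 = 60/6 = 10
te_Task 3 = (9 + 4·12 + 15)/6 = 72/6 = 12
te_Task 4 = (8 + 4·12 + 22)/6 = 78/6 = 13
te_Task 5 = (6 + 4·10 + 14)/6 = 60/6 = 10
te_Task 6 = (9 + 4·10 + 11)/6 = 60/6 = 10
te_Task 7 = (9 + 4·14 + 19)/6 = 84/6 = 14
te_Task 8 = (2 + 4·5 + 14)/6 = 36/6 = 6
te_Task 9 = (2 + 4·4 + 12)/6 = 30/6 = 5

Forward pass:
ES_Task 1 = 0; EF_Task 1 = 2
ES_Task 2 = 0; EF_Task 2 = 10
ES_Task 3 = 10; EF_Task 3 = 10+12 = 22
ES_Task 4 = max(EF_Task 1=2, EF_Task 2=10) = 10; EF_Task 4 = 10+13 = 23
ES_Task 5 = 10; EF_Task 5 = 10+10 = 20
ES_Task 6 = 20; EF_Task 6 = 20+10 = 30
ES_Task 7 = 23; EF_Task 7 = 23+14 = 37
ES_Task 8 = 20; EF_Task 8 = 20+6 = 26
ES_Task 9 = max(EF_Task 3=22, EF_Task 5=20, EF_Task 6=30, EF_Task 7=37, EF_Task 8=26) = 37; EF_Task 9 = 37+5 = 42
Expected project duration μ = 42 days. Critical path: Task 2 → Task 4 → Task 7 → Task 9.

Backward pass:
LF_Task 9 = 42; LS_Task 9 = 42−5 = 37
LF_Task 8 = LS_Task 9 = 37; LS_Task 8 = 37−6 = 31
LF_Task 7 = LS_Task 9 = 37; LS_Task 7 = 37−14 = 23
LF_Task 6 = LS_Task 9 = 37; LS_Task 6 = 37−10 = 27
LF_Task 5 = min(LS_Task 6=27, LS_Task 8=31, LS_Task 9=37) = 27; LS_Task 5 = 27−10 = 17
LF_Task 4 = LS_Task 7 = 23; LS_Task 4 = 23−13 = 10
LF_Task 3 = LS_Task 9 = 37; LS_Task 3 = 37−12 = 25
LF_Task 2 = min(LS_Task 3=25, LS_Task 4=10, LS_Task 5=17) = 10; LS_Task 2 = 10−10 = 0
LF_Task 1 = LS_Task 4 = 10; LS_Task 1 = 10−2 = 8
Slack_Task 5 = LS_Task 5 − ES_Task 5 = 17 − 10 = 7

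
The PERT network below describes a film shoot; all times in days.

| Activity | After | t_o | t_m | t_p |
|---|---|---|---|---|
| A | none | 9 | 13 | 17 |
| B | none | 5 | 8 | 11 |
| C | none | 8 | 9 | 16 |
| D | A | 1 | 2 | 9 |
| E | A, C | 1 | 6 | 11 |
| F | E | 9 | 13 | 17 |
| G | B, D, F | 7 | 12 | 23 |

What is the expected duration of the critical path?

te_A = (9 + 4·13 + 17)/6 = 78/6 = 13
te_B = (5 + 4·8 + 11)/6 = 48/6 = 8
te_C = (8 + 4·9 + 16)/6 = 60/6 = 10
te_D = (1 + 4·2 + 9)/6 = 18/6 = 3
te_E = (1 + 4·6 + 11)/6 = 36/6 = 6
te_F = (9 + 4·13 + 17)/6 = 78/6 = 13
te_G = (7 + 4·12 + 23)/6 = 78/6 = 13

Forward pass:
ES_A = 0; EF_A = 13
ES_B = 0; EF_B = 8
ES_C = 0; EF_C = 10
ES_D = 13; EF_D = 13+3 = 16
ES_E = max(EF_A=13, EF_C=10) = 13; EF_E = 13+6 = 19
ES_F = 19; EF_F = 19+13 = 32
ES_G = max(EF_B=8, EF_D=16, EF_F=32) = 32; EF_G = 32+13 = 45
Expected project duration μ = 45 days. Critical path: A → E → F → G.

45 days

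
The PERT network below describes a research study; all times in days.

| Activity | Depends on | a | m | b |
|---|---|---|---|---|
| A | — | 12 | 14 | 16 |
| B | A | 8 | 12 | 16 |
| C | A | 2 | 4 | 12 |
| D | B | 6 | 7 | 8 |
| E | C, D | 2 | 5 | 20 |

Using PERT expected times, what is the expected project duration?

te_A = (12 + 4·14 + 16)/6 = 84/6 = 14
te_B = (8 + 4·12 + 16)/6 = 72/6 = 12
te_C = (2 + 4·4 + 12)/6 = 30/6 = 5
te_D = (6 + 4·7 + 8)/6 = 42/6 = 7
te_E = (2 + 4·5 + 20)/6 = 42/6 = 7

Forward pass:
ES_A = 0; EF_A = 14
ES_B = 14; EF_B = 14+12 = 26
ES_C = 14; EF_C = 14+5 = 19
ES_D = 26; EF_D = 26+7 = 33
ES_E = max(EF_C=19, EF_D=33) = 33; EF_E = 33+7 = 40
Expected project duration μ = 40 days. Critical path: A → B → D → E.

40 days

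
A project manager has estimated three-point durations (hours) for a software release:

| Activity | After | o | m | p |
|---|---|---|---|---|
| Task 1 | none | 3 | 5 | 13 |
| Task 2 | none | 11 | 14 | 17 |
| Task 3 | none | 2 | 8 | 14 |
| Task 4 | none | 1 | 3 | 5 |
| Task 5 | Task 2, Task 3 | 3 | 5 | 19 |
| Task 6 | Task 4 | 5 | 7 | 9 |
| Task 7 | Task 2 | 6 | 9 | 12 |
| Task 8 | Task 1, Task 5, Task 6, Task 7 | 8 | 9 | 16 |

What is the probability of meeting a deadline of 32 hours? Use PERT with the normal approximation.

te_Task 1 = (3 + 4·5 + 13)/6 = 36/6 = 6; σ²_Task 1 = ((13−3)/6)² = 2.778
te_Task 2 = (11 + 4·14 + 17)/6 = 84/6 = 14; σ²_Task 2 = ((17−11)/6)² = 1.000
te_Task 3 = (2 + 4·8 + 14)/6 = 48/6 = 8; σ²_Task 3 = ((14−2)/6)² = 4.000
te_Task 4 = (1 + 4·3 + 5)/6 = 18/6 = 3; σ²_Task 4 = ((5−1)/6)² = 0.444
te_Task 5 = (3 + 4·5 + 19)/6 = 42/6 = 7; σ²_Task 5 = ((19−3)/6)² = 7.111
te_Task 6 = (5 + 4·7 + 9)/6 = 42/6 = 7; σ²_Task 6 = ((9−5)/6)² = 0.444
te_Task 7 = (6 + 4·9 + 12)/6 = 54/6 = 9; σ²_Task 7 = ((12−6)/6)² = 1.000
te_Task 8 = (8 + 4·9 + 16)/6 = 60/6 = 10; σ²_Task 8 = ((16−8)/6)² = 1.778

Forward pass:
ES_Task 1 = 0; EF_Task 1 = 6
ES_Task 2 = 0; EF_Task 2 = 14
ES_Task 3 = 0; EF_Task 3 = 8
ES_Task 4 = 0; EF_Task 4 = 3
ES_Task 5 = max(EF_Task 2=14, EF_Task 3=8) = 14; EF_Task 5 = 14+7 = 21
ES_Task 6 = 3; EF_Task 6 = 3+7 = 10
ES_Task 7 = 14; EF_Task 7 = 14+9 = 23
ES_Task 8 = max(EF_Task 1=6, EF_Task 5=21, EF_Task 6=10, EF_Task 7=23) = 23; EF_Task 8 = 23+10 = 33
Expected project duration μ = 33 hours. Critical path: Task 2 → Task 7 → Task 8.

Variance along critical path = 1.000 + 1.000 + 1.778 = 3.778; σ = √3.778 = 1.944 hours.
Z = (32 − 33) / 1.944 = -0.514
P(T ≤ 32) = Φ(-0.514) ≈ 0.303

0.303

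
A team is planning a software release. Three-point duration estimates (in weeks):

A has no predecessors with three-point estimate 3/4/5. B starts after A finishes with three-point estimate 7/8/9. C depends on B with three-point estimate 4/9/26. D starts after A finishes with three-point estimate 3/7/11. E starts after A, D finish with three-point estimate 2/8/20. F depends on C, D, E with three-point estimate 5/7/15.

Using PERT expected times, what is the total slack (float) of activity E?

te_A = (3 + 4·4 + 5)/6 = 24/6 = 4
te_B = (7 + 4·8 + 9)/6 = 48/6 = 8
te_C = (4 + 4·9 + 26)/6 = 66/6 = 11
te_D = (3 + 4·7 + 11)/6 = 42/6 = 7
te_E = (2 + 4·8 + 20)/6 = 54/6 = 9
te_F = (5 + 4·7 + 15)/6 = 48/6 = 8

Forward pass:
ES_A = 0; EF_A = 4
ES_B = 4; EF_B = 4+8 = 12
ES_C = 12; EF_C = 12+11 = 23
ES_D = 4; EF_D = 4+7 = 11
ES_E = max(EF_A=4, EF_D=11) = 11; EF_E = 11+9 = 20
ES_F = max(EF_C=23, EF_D=11, EF_E=20) = 23; EF_F = 23+8 = 31
Expected project duration μ = 31 weeks. Critical path: A → B → C → F.

Backward pass:
LF_F = 31; LS_F = 31−8 = 23
LF_E = LS_F = 23; LS_E = 23−9 = 14
LF_D = min(LS_E=14, LS_F=23) = 14; LS_D = 14−7 = 7
LF_C = LS_F = 23; LS_C = 23−11 = 12
LF_B = LS_C = 12; LS_B = 12−8 = 4
LF_A = min(LS_B=4, LS_D=7, LS_E=14) = 4; LS_A = 4−4 = 0
Slack_E = LS_E − ES_E = 14 − 11 = 3

3 weeks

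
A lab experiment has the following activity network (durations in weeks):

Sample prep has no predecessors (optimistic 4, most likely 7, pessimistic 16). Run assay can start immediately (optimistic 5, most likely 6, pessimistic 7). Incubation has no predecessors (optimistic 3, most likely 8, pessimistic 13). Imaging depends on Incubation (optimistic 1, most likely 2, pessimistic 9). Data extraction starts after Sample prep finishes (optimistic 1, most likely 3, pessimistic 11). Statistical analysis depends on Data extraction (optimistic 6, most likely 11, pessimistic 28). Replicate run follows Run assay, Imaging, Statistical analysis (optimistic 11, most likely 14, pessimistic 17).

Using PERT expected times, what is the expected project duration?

te_Sample prep = (4 + 4·7 + 16)/6 = 48/6 = 8
te_Run assay = (5 + 4·6 + 7)/6 = 36/6 = 6
te_Incubation = (3 + 4·8 + 13)/6 = 48/6 = 8
te_Imaging = (1 + 4·2 + 9)/6 = 18/6 = 3
te_Data extraction = (1 + 4·3 + 11)/6 = 24/6 = 4
te_Statistical analysis = (6 + 4·11 + 28)/6 = 78/6 = 13
te_Replicate run = (11 + 4·14 + 17)/6 = 84/6 = 14

Forward pass:
ES_Sample prep = 0; EF_Sample prep = 8
ES_Run assay = 0; EF_Run assay = 6
ES_Incubation = 0; EF_Incubation = 8
ES_Imaging = 8; EF_Imaging = 8+3 = 11
ES_Data extraction = 8; EF_Data extraction = 8+4 = 12
ES_Statistical analysis = 12; EF_Statistical analysis = 12+13 = 25
ES_Replicate run = max(EF_Run assay=6, EF_Imaging=11, EF_Statistical analysis=25) = 25; EF_Replicate run = 25+14 = 39
Expected project duration μ = 39 weeks. Critical path: Sample prep → Data extraction → Statistical analysis → Replicate run.

39 weeks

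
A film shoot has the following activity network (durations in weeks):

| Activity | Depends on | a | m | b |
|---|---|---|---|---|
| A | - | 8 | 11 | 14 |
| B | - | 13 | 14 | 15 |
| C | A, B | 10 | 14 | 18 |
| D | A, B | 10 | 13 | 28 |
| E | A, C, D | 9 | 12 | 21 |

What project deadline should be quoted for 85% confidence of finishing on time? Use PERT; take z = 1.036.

te_A = (8 + 4·11 + 14)/6 = 66/6 = 11; σ²_A = ((14−8)/6)² = 1.000
te_B = (13 + 4·14 + 15)/6 = 84/6 = 14; σ²_B = ((15−13)/6)² = 0.111
te_C = (10 + 4·14 + 18)/6 = 84/6 = 14; σ²_C = ((18−10)/6)² = 1.778
te_D = (10 + 4·13 + 28)/6 = 90/6 = 15; σ²_D = ((28−10)/6)² = 9.000
te_E = (9 + 4·12 + 21)/6 = 78/6 = 13; σ²_E = ((21−9)/6)² = 4.000

Forward pass:
ES_A = 0; EF_A = 11
ES_B = 0; EF_B = 14
ES_C = max(EF_A=11, EF_B=14) = 14; EF_C = 14+14 = 28
ES_D = max(EF_A=11, EF_B=14) = 14; EF_D = 14+15 = 29
ES_E = max(EF_A=11, EF_C=28, EF_D=29) = 29; EF_E = 29+13 = 42
Expected project duration μ = 42 weeks. Critical path: B → D → E.

Variance along critical path = 0.111 + 9.000 + 4.000 = 13.111; σ = 3.621 weeks.
D = μ + z·σ = 42 + 1.036·3.621 = 45.8 weeks

45.8 weeks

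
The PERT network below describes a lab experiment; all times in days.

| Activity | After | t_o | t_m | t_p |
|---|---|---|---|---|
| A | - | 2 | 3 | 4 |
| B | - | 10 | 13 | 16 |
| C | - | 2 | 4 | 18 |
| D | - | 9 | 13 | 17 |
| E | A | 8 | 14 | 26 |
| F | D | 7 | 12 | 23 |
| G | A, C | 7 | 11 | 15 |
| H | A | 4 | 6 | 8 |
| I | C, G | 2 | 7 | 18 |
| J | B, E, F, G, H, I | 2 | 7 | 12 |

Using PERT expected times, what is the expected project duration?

33 days

te_A = (2 + 4·3 + 4)/6 = 18/6 = 3
te_B = (10 + 4·13 + 16)/6 = 78/6 = 13
te_C = (2 + 4·4 + 18)/6 = 36/6 = 6
te_D = (9 + 4·13 + 17)/6 = 78/6 = 13
te_E = (8 + 4·14 + 26)/6 = 90/6 = 15
te_F = (7 + 4·12 + 23)/6 = 78/6 = 13
te_G = (7 + 4·11 + 15)/6 = 66/6 = 11
te_H = (4 + 4·6 + 8)/6 = 36/6 = 6
te_I = (2 + 4·7 + 18)/6 = 48/6 = 8
te_J = (2 + 4·7 + 12)/6 = 42/6 = 7

Forward pass:
ES_A = 0; EF_A = 3
ES_B = 0; EF_B = 13
ES_C = 0; EF_C = 6
ES_D = 0; EF_D = 13
ES_E = 3; EF_E = 3+15 = 18
ES_F = 13; EF_F = 13+13 = 26
ES_G = max(EF_A=3, EF_C=6) = 6; EF_G = 6+11 = 17
ES_H = 3; EF_H = 3+6 = 9
ES_I = max(EF_C=6, EF_G=17) = 17; EF_I = 17+8 = 25
ES_J = max(EF_B=13, EF_E=18, EF_F=26, EF_G=17, EF_H=9, EF_I=25) = 26; EF_J = 26+7 = 33
Expected project duration μ = 33 days. Critical path: D → F → J.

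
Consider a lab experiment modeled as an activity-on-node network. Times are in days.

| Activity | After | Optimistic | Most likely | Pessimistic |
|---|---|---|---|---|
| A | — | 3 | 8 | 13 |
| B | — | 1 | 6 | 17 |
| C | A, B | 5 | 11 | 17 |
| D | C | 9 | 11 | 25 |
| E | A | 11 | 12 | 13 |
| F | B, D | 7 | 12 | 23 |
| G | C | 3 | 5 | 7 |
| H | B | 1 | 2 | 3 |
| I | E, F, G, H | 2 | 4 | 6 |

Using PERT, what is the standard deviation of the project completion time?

4.63 days

te_A = (3 + 4·8 + 13)/6 = 48/6 = 8; σ²_A = ((13−3)/6)² = 2.778
te_B = (1 + 4·6 + 17)/6 = 42/6 = 7; σ²_B = ((17−1)/6)² = 7.111
te_C = (5 + 4·11 + 17)/6 = 66/6 = 11; σ²_C = ((17−5)/6)² = 4.000
te_D = (9 + 4·11 + 25)/6 = 78/6 = 13; σ²_D = ((25−9)/6)² = 7.111
te_E = (11 + 4·12 + 13)/6 = 72/6 = 12; σ²_E = ((13−11)/6)² = 0.111
te_F = (7 + 4·12 + 23)/6 = 78/6 = 13; σ²_F = ((23−7)/6)² = 7.111
te_G = (3 + 4·5 + 7)/6 = 30/6 = 5; σ²_G = ((7−3)/6)² = 0.444
te_H = (1 + 4·2 + 3)/6 = 12/6 = 2; σ²_H = ((3−1)/6)² = 0.111
te_I = (2 + 4·4 + 6)/6 = 24/6 = 4; σ²_I = ((6−2)/6)² = 0.444

Forward pass:
ES_A = 0; EF_A = 8
ES_B = 0; EF_B = 7
ES_C = max(EF_A=8, EF_B=7) = 8; EF_C = 8+11 = 19
ES_D = 19; EF_D = 19+13 = 32
ES_E = 8; EF_E = 8+12 = 20
ES_F = max(EF_B=7, EF_D=32) = 32; EF_F = 32+13 = 45
ES_G = 19; EF_G = 19+5 = 24
ES_H = 7; EF_H = 7+2 = 9
ES_I = max(EF_E=20, EF_F=45, EF_G=24, EF_H=9) = 45; EF_I = 45+4 = 49
Expected project duration μ = 49 days. Critical path: A → C → D → F → I.

Variance along critical path = 2.778 + 4.000 + 7.111 + 7.111 + 0.444 = 21.444
σ = √21.444 = 4.631 days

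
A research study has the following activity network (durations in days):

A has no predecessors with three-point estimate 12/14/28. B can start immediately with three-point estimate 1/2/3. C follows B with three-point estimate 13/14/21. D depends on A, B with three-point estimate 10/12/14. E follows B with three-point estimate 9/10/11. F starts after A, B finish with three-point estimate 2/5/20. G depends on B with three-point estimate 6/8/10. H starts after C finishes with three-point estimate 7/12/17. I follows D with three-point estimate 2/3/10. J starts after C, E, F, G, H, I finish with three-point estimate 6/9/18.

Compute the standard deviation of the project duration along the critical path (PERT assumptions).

te_A = (12 + 4·14 + 28)/6 = 96/6 = 16; σ²_A = ((28−12)/6)² = 7.111
te_B = (1 + 4·2 + 3)/6 = 12/6 = 2; σ²_B = ((3−1)/6)² = 0.111
te_C = (13 + 4·14 + 21)/6 = 90/6 = 15; σ²_C = ((21−13)/6)² = 1.778
te_D = (10 + 4·12 + 14)/6 = 72/6 = 12; σ²_D = ((14−10)/6)² = 0.444
te_E = (9 + 4·10 + 11)/6 = 60/6 = 10; σ²_E = ((11−9)/6)² = 0.111
te_F = (2 + 4·5 + 20)/6 = 42/6 = 7; σ²_F = ((20−2)/6)² = 9.000
te_G = (6 + 4·8 + 10)/6 = 48/6 = 8; σ²_G = ((10−6)/6)² = 0.444
te_H = (7 + 4·12 + 17)/6 = 72/6 = 12; σ²_H = ((17−7)/6)² = 2.778
te_I = (2 + 4·3 + 10)/6 = 24/6 = 4; σ²_I = ((10−2)/6)² = 1.778
te_J = (6 + 4·9 + 18)/6 = 60/6 = 10; σ²_J = ((18−6)/6)² = 4.000

Forward pass:
ES_A = 0; EF_A = 16
ES_B = 0; EF_B = 2
ES_C = 2; EF_C = 2+15 = 17
ES_D = max(EF_A=16, EF_B=2) = 16; EF_D = 16+12 = 28
ES_E = 2; EF_E = 2+10 = 12
ES_F = max(EF_A=16, EF_B=2) = 16; EF_F = 16+7 = 23
ES_G = 2; EF_G = 2+8 = 10
ES_H = 17; EF_H = 17+12 = 29
ES_I = 28; EF_I = 28+4 = 32
ES_J = max(EF_C=17, EF_E=12, EF_F=23, EF_G=10, EF_H=29, EF_I=32) = 32; EF_J = 32+10 = 42
Expected project duration μ = 42 days. Critical path: A → D → I → J.

Variance along critical path = 7.111 + 0.444 + 1.778 + 4.000 = 13.333
σ = √13.333 = 3.651 days

3.65 days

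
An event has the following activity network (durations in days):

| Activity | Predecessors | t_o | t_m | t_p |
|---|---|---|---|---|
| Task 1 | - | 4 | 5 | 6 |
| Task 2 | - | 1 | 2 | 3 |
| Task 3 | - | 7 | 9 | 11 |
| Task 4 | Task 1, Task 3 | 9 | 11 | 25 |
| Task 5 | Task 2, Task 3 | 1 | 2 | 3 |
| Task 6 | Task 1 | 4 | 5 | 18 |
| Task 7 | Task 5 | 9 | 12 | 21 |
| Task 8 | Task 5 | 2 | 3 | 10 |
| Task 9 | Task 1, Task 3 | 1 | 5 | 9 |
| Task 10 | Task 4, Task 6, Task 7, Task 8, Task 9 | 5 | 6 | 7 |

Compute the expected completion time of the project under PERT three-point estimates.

30 days

te_Task 1 = (4 + 4·5 + 6)/6 = 30/6 = 5
te_Task 2 = (1 + 4·2 + 3)/6 = 12/6 = 2
te_Task 3 = (7 + 4·9 + 11)/6 = 54/6 = 9
te_Task 4 = (9 + 4·11 + 25)/6 = 78/6 = 13
te_Task 5 = (1 + 4·2 + 3)/6 = 12/6 = 2
te_Task 6 = (4 + 4·5 + 18)/6 = 42/6 = 7
te_Task 7 = (9 + 4·12 + 21)/6 = 78/6 = 13
te_Task 8 = (2 + 4·3 + 10)/6 = 24/6 = 4
te_Task 9 = (1 + 4·5 + 9)/6 = 30/6 = 5
te_Task 10 = (5 + 4·6 + 7)/6 = 36/6 = 6

Forward pass:
ES_Task 1 = 0; EF_Task 1 = 5
ES_Task 2 = 0; EF_Task 2 = 2
ES_Task 3 = 0; EF_Task 3 = 9
ES_Task 4 = max(EF_Task 1=5, EF_Task 3=9) = 9; EF_Task 4 = 9+13 = 22
ES_Task 5 = max(EF_Task 2=2, EF_Task 3=9) = 9; EF_Task 5 = 9+2 = 11
ES_Task 6 = 5; EF_Task 6 = 5+7 = 12
ES_Task 7 = 11; EF_Task 7 = 11+13 = 24
ES_Task 8 = 11; EF_Task 8 = 11+4 = 15
ES_Task 9 = max(EF_Task 1=5, EF_Task 3=9) = 9; EF_Task 9 = 9+5 = 14
ES_Task 10 = max(EF_Task 4=22, EF_Task 6=12, EF_Task 7=24, EF_Task 8=15, EF_Task 9=14) = 24; EF_Task 10 = 24+6 = 30
Expected project duration μ = 30 days. Critical path: Task 3 → Task 5 → Task 7 → Task 10.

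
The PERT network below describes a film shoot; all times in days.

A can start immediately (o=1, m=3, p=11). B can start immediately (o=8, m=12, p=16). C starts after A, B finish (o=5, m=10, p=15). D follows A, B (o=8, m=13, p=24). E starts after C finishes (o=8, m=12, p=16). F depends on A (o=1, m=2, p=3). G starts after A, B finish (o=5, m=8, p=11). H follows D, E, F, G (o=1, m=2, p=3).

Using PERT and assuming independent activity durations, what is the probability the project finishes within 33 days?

te_A = (1 + 4·3 + 11)/6 = 24/6 = 4; σ²_A = ((11−1)/6)² = 2.778
te_B = (8 + 4·12 + 16)/6 = 72/6 = 12; σ²_B = ((16−8)/6)² = 1.778
te_C = (5 + 4·10 + 15)/6 = 60/6 = 10; σ²_C = ((15−5)/6)² = 2.778
te_D = (8 + 4·13 + 24)/6 = 84/6 = 14; σ²_D = ((24−8)/6)² = 7.111
te_E = (8 + 4·12 + 16)/6 = 72/6 = 12; σ²_E = ((16−8)/6)² = 1.778
te_F = (1 + 4·2 + 3)/6 = 12/6 = 2; σ²_F = ((3−1)/6)² = 0.111
te_G = (5 + 4·8 + 11)/6 = 48/6 = 8; σ²_G = ((11−5)/6)² = 1.000
te_H = (1 + 4·2 + 3)/6 = 12/6 = 2; σ²_H = ((3−1)/6)² = 0.111

Forward pass:
ES_A = 0; EF_A = 4
ES_B = 0; EF_B = 12
ES_C = max(EF_A=4, EF_B=12) = 12; EF_C = 12+10 = 22
ES_D = max(EF_A=4, EF_B=12) = 12; EF_D = 12+14 = 26
ES_E = 22; EF_E = 22+12 = 34
ES_F = 4; EF_F = 4+2 = 6
ES_G = max(EF_A=4, EF_B=12) = 12; EF_G = 12+8 = 20
ES_H = max(EF_D=26, EF_E=34, EF_F=6, EF_G=20) = 34; EF_H = 34+2 = 36
Expected project duration μ = 36 days. Critical path: B → C → E → H.

Variance along critical path = 1.778 + 2.778 + 1.778 + 0.111 = 6.444; σ = √6.444 = 2.539 days.
Z = (33 − 36) / 2.539 = -1.182
P(T ≤ 33) = Φ(-1.182) ≈ 0.119

0.119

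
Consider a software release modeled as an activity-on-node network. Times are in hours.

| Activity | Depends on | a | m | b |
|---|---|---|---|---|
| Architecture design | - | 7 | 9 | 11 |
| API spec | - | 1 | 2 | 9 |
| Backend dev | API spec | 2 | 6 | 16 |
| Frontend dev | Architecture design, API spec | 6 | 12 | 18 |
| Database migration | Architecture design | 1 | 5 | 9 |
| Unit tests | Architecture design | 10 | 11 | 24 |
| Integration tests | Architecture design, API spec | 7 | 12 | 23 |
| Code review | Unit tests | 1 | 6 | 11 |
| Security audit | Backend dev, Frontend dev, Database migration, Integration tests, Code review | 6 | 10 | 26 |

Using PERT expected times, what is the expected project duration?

te_Architecture design = (7 + 4·9 + 11)/6 = 54/6 = 9
te_API spec = (1 + 4·2 + 9)/6 = 18/6 = 3
te_Backend dev = (2 + 4·6 + 16)/6 = 42/6 = 7
te_Frontend dev = (6 + 4·12 + 18)/6 = 72/6 = 12
te_Database migration = (1 + 4·5 + 9)/6 = 30/6 = 5
te_Unit tests = (10 + 4·11 + 24)/6 = 78/6 = 13
te_Integration tests = (7 + 4·12 + 23)/6 = 78/6 = 13
te_Code review = (1 + 4·6 + 11)/6 = 36/6 = 6
te_Security audit = (6 + 4·10 + 26)/6 = 72/6 = 12

Forward pass:
ES_Architecture design = 0; EF_Architecture design = 9
ES_API spec = 0; EF_API spec = 3
ES_Backend dev = 3; EF_Backend dev = 3+7 = 10
ES_Frontend dev = max(EF_Architecture design=9, EF_API spec=3) = 9; EF_Frontend dev = 9+12 = 21
ES_Database migration = 9; EF_Database migration = 9+5 = 14
ES_Unit tests = 9; EF_Unit tests = 9+13 = 22
ES_Integration tests = max(EF_Architecture design=9, EF_API spec=3) = 9; EF_Integration tests = 9+13 = 22
ES_Code review = 22; EF_Code review = 22+6 = 28
ES_Security audit = max(EF_Backend dev=10, EF_Frontend dev=21, EF_Database migration=14, EF_Integration tests=22, EF_Code review=28) = 28; EF_Security audit = 28+12 = 40
Expected project duration μ = 40 hours. Critical path: Architecture design → Unit tests → Code review → Security audit.

40 hours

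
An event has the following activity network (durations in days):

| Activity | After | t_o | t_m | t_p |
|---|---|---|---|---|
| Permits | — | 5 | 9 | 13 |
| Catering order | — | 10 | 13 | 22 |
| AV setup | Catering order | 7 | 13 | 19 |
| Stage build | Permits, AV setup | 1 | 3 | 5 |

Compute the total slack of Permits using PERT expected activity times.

18 days

te_Permits = (5 + 4·9 + 13)/6 = 54/6 = 9
te_Catering order = (10 + 4·13 + 22)/6 = 84/6 = 14
te_AV setup = (7 + 4·13 + 19)/6 = 78/6 = 13
te_Stage build = (1 + 4·3 + 5)/6 = 18/6 = 3

Forward pass:
ES_Permits = 0; EF_Permits = 9
ES_Catering order = 0; EF_Catering order = 14
ES_AV setup = 14; EF_AV setup = 14+13 = 27
ES_Stage build = max(EF_Permits=9, EF_AV setup=27) = 27; EF_Stage build = 27+3 = 30
Expected project duration μ = 30 days. Critical path: Catering order → AV setup → Stage build.

Backward pass:
LF_Stage build = 30; LS_Stage build = 30−3 = 27
LF_AV setup = LS_Stage build = 27; LS_AV setup = 27−13 = 14
LF_Catering order = LS_AV setup = 14; LS_Catering order = 14−14 = 0
LF_Permits = LS_Stage build = 27; LS_Permits = 27−9 = 18
Slack_Permits = LS_Permits − ES_Permits = 18 − 0 = 18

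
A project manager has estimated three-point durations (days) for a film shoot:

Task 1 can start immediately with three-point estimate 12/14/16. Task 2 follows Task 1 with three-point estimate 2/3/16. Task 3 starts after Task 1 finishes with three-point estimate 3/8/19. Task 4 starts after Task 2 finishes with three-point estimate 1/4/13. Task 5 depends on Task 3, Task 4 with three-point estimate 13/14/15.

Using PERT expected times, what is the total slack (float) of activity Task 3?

1 days

te_Task 1 = (12 + 4·14 + 16)/6 = 84/6 = 14
te_Task 2 = (2 + 4·3 + 16)/6 = 30/6 = 5
te_Task 3 = (3 + 4·8 + 19)/6 = 54/6 = 9
te_Task 4 = (1 + 4·4 + 13)/6 = 30/6 = 5
te_Task 5 = (13 + 4·14 + 15)/6 = 84/6 = 14

Forward pass:
ES_Task 1 = 0; EF_Task 1 = 14
ES_Task 2 = 14; EF_Task 2 = 14+5 = 19
ES_Task 3 = 14; EF_Task 3 = 14+9 = 23
ES_Task 4 = 19; EF_Task 4 = 19+5 = 24
ES_Task 5 = max(EF_Task 3=23, EF_Task 4=24) = 24; EF_Task 5 = 24+14 = 38
Expected project duration μ = 38 days. Critical path: Task 1 → Task 2 → Task 4 → Task 5.

Backward pass:
LF_Task 5 = 38; LS_Task 5 = 38−14 = 24
LF_Task 4 = LS_Task 5 = 24; LS_Task 4 = 24−5 = 19
LF_Task 3 = LS_Task 5 = 24; LS_Task 3 = 24−9 = 15
LF_Task 2 = LS_Task 4 = 19; LS_Task 2 = 19−5 = 14
LF_Task 1 = min(LS_Task 2=14, LS_Task 3=15) = 14; LS_Task 1 = 14−14 = 0
Slack_Task 3 = LS_Task 3 − ES_Task 3 = 15 − 14 = 1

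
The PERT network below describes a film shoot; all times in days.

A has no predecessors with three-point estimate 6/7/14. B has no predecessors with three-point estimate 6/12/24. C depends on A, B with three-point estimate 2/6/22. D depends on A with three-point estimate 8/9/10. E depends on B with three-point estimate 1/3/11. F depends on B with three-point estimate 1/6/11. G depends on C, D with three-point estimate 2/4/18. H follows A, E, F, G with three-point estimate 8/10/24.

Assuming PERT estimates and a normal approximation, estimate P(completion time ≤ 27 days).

0.020

te_A = (6 + 4·7 + 14)/6 = 48/6 = 8; σ²_A = ((14−6)/6)² = 1.778
te_B = (6 + 4·12 + 24)/6 = 78/6 = 13; σ²_B = ((24−6)/6)² = 9.000
te_C = (2 + 4·6 + 22)/6 = 48/6 = 8; σ²_C = ((22−2)/6)² = 11.111
te_D = (8 + 4·9 + 10)/6 = 54/6 = 9; σ²_D = ((10−8)/6)² = 0.111
te_E = (1 + 4·3 + 11)/6 = 24/6 = 4; σ²_E = ((11−1)/6)² = 2.778
te_F = (1 + 4·6 + 11)/6 = 36/6 = 6; σ²_F = ((11−1)/6)² = 2.778
te_G = (2 + 4·4 + 18)/6 = 36/6 = 6; σ²_G = ((18−2)/6)² = 7.111
te_H = (8 + 4·10 + 24)/6 = 72/6 = 12; σ²_H = ((24−8)/6)² = 7.111

Forward pass:
ES_A = 0; EF_A = 8
ES_B = 0; EF_B = 13
ES_C = max(EF_A=8, EF_B=13) = 13; EF_C = 13+8 = 21
ES_D = 8; EF_D = 8+9 = 17
ES_E = 13; EF_E = 13+4 = 17
ES_F = 13; EF_F = 13+6 = 19
ES_G = max(EF_C=21, EF_D=17) = 21; EF_G = 21+6 = 27
ES_H = max(EF_A=8, EF_E=17, EF_F=19, EF_G=27) = 27; EF_H = 27+12 = 39
Expected project duration μ = 39 days. Critical path: B → C → G → H.

Variance along critical path = 9.000 + 11.111 + 7.111 + 7.111 = 34.333; σ = √34.333 = 5.859 days.
Z = (27 − 39) / 5.859 = -2.048
P(T ≤ 27) = Φ(-2.048) ≈ 0.020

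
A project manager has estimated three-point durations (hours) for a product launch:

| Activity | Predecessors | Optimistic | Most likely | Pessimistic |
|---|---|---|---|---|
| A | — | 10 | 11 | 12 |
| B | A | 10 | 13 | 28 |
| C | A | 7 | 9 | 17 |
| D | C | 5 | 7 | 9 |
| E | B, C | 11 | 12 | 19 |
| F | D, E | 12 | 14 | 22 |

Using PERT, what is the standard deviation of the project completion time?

te_A = (10 + 4·11 + 12)/6 = 66/6 = 11; σ²_A = ((12−10)/6)² = 0.111
te_B = (10 + 4·13 + 28)/6 = 90/6 = 15; σ²_B = ((28−10)/6)² = 9.000
te_C = (7 + 4·9 + 17)/6 = 60/6 = 10; σ²_C = ((17−7)/6)² = 2.778
te_D = (5 + 4·7 + 9)/6 = 42/6 = 7; σ²_D = ((9−5)/6)² = 0.444
te_E = (11 + 4·12 + 19)/6 = 78/6 = 13; σ²_E = ((19−11)/6)² = 1.778
te_F = (12 + 4·14 + 22)/6 = 90/6 = 15; σ²_F = ((22−12)/6)² = 2.778

Forward pass:
ES_A = 0; EF_A = 11
ES_B = 11; EF_B = 11+15 = 26
ES_C = 11; EF_C = 11+10 = 21
ES_D = 21; EF_D = 21+7 = 28
ES_E = max(EF_B=26, EF_C=21) = 26; EF_E = 26+13 = 39
ES_F = max(EF_D=28, EF_E=39) = 39; EF_F = 39+15 = 54
Expected project duration μ = 54 hours. Critical path: A → B → E → F.

Variance along critical path = 0.111 + 9.000 + 1.778 + 2.778 = 13.667
σ = √13.667 = 3.697 hours

3.70 hours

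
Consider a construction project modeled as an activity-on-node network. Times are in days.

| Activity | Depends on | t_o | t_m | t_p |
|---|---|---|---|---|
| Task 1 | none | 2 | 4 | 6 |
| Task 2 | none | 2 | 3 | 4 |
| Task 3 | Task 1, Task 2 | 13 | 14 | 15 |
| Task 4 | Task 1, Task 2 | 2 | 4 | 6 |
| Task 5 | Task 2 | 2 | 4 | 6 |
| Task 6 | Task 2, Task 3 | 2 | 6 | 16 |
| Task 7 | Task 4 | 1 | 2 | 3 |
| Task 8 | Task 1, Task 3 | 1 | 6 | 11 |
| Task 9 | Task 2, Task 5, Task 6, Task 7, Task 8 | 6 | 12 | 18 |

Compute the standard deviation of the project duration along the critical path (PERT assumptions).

te_Task 1 = (2 + 4·4 + 6)/6 = 24/6 = 4; σ²_Task 1 = ((6−2)/6)² = 0.444
te_Task 2 = (2 + 4·3 + 4)/6 = 18/6 = 3; σ²_Task 2 = ((4−2)/6)² = 0.111
te_Task 3 = (13 + 4·14 + 15)/6 = 84/6 = 14; σ²_Task 3 = ((15−13)/6)² = 0.111
te_Task 4 = (2 + 4·4 + 6)/6 = 24/6 = 4; σ²_Task 4 = ((6−2)/6)² = 0.444
te_Task 5 = (2 + 4·4 + 6)/6 = 24/6 = 4; σ²_Task 5 = ((6−2)/6)² = 0.444
te_Task 6 = (2 + 4·6 + 16)/6 = 42/6 = 7; σ²_Task 6 = ((16−2)/6)² = 5.444
te_Task 7 = (1 + 4·2 + 3)/6 = 12/6 = 2; σ²_Task 7 = ((3−1)/6)² = 0.111
te_Task 8 = (1 + 4·6 + 11)/6 = 36/6 = 6; σ²_Task 8 = ((11−1)/6)² = 2.778
te_Task 9 = (6 + 4·12 + 18)/6 = 72/6 = 12; σ²_Task 9 = ((18−6)/6)² = 4.000

Forward pass:
ES_Task 1 = 0; EF_Task 1 = 4
ES_Task 2 = 0; EF_Task 2 = 3
ES_Task 3 = max(EF_Task 1=4, EF_Task 2=3) = 4; EF_Task 3 = 4+14 = 18
ES_Task 4 = max(EF_Task 1=4, EF_Task 2=3) = 4; EF_Task 4 = 4+4 = 8
ES_Task 5 = 3; EF_Task 5 = 3+4 = 7
ES_Task 6 = max(EF_Task 2=3, EF_Task 3=18) = 18; EF_Task 6 = 18+7 = 25
ES_Task 7 = 8; EF_Task 7 = 8+2 = 10
ES_Task 8 = max(EF_Task 1=4, EF_Task 3=18) = 18; EF_Task 8 = 18+6 = 24
ES_Task 9 = max(EF_Task 2=3, EF_Task 5=7, EF_Task 6=25, EF_Task 7=10, EF_Task 8=24) = 25; EF_Task 9 = 25+12 = 37
Expected project duration μ = 37 days. Critical path: Task 1 → Task 3 → Task 6 → Task 9.

Variance along critical path = 0.444 + 0.111 + 5.444 + 4.000 = 10.000
σ = √10.000 = 3.162 days

3.16 days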